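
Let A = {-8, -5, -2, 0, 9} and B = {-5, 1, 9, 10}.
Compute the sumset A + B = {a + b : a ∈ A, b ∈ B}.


A + B = {a + b : a ∈ A, b ∈ B}.
Enumerate all |A|·|B| = 5·4 = 20 pairs (a, b) and collect distinct sums.
a = -8: -8+-5=-13, -8+1=-7, -8+9=1, -8+10=2
a = -5: -5+-5=-10, -5+1=-4, -5+9=4, -5+10=5
a = -2: -2+-5=-7, -2+1=-1, -2+9=7, -2+10=8
a = 0: 0+-5=-5, 0+1=1, 0+9=9, 0+10=10
a = 9: 9+-5=4, 9+1=10, 9+9=18, 9+10=19
Collecting distinct sums: A + B = {-13, -10, -7, -5, -4, -1, 1, 2, 4, 5, 7, 8, 9, 10, 18, 19}
|A + B| = 16

A + B = {-13, -10, -7, -5, -4, -1, 1, 2, 4, 5, 7, 8, 9, 10, 18, 19}


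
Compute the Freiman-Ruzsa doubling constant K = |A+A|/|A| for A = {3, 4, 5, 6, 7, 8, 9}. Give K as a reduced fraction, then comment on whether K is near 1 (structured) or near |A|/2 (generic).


|A| = 7.
Compute A + A by enumerating all 49 pairs.
A + A = {6, 7, 8, 9, 10, 11, 12, 13, 14, 15, 16, 17, 18}, so |A + A| = 13.
K = |A + A| / |A| = 13/7 (already in lowest terms) ≈ 1.8571.
Reference: AP of size 7 gives K = 13/7 ≈ 1.8571; a fully generic set of size 7 gives K ≈ 4.0000.

|A| = 7, |A + A| = 13, K = 13/7.


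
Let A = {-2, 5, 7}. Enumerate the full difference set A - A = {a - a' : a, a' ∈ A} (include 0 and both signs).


A - A = {a - a' : a, a' ∈ A}.
Compute a - a' for each ordered pair (a, a'):
a = -2: -2--2=0, -2-5=-7, -2-7=-9
a = 5: 5--2=7, 5-5=0, 5-7=-2
a = 7: 7--2=9, 7-5=2, 7-7=0
Collecting distinct values (and noting 0 appears from a-a):
A - A = {-9, -7, -2, 0, 2, 7, 9}
|A - A| = 7

A - A = {-9, -7, -2, 0, 2, 7, 9}


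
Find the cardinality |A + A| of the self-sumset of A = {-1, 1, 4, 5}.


A + A = {a + a' : a, a' ∈ A}; |A| = 4.
General bounds: 2|A| - 1 ≤ |A + A| ≤ |A|(|A|+1)/2, i.e. 7 ≤ |A + A| ≤ 10.
Lower bound 2|A|-1 is attained iff A is an arithmetic progression.
Enumerate sums a + a' for a ≤ a' (symmetric, so this suffices):
a = -1: -1+-1=-2, -1+1=0, -1+4=3, -1+5=4
a = 1: 1+1=2, 1+4=5, 1+5=6
a = 4: 4+4=8, 4+5=9
a = 5: 5+5=10
Distinct sums: {-2, 0, 2, 3, 4, 5, 6, 8, 9, 10}
|A + A| = 10

|A + A| = 10


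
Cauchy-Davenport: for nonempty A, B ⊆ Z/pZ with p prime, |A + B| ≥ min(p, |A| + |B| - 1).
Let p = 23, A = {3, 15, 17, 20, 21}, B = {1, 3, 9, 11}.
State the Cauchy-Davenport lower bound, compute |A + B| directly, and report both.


Cauchy-Davenport: |A + B| ≥ min(p, |A| + |B| - 1) for A, B nonempty in Z/pZ.
|A| = 5, |B| = 4, p = 23.
CD lower bound = min(23, 5 + 4 - 1) = min(23, 8) = 8.
Compute A + B mod 23 directly:
a = 3: 3+1=4, 3+3=6, 3+9=12, 3+11=14
a = 15: 15+1=16, 15+3=18, 15+9=1, 15+11=3
a = 17: 17+1=18, 17+3=20, 17+9=3, 17+11=5
a = 20: 20+1=21, 20+3=0, 20+9=6, 20+11=8
a = 21: 21+1=22, 21+3=1, 21+9=7, 21+11=9
A + B = {0, 1, 3, 4, 5, 6, 7, 8, 9, 12, 14, 16, 18, 20, 21, 22}, so |A + B| = 16.
Verify: 16 ≥ 8? Yes ✓.

CD lower bound = 8, actual |A + B| = 16.


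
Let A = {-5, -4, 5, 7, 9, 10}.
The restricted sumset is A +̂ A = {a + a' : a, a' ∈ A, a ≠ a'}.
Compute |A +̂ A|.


Restricted sumset: A +̂ A = {a + a' : a ∈ A, a' ∈ A, a ≠ a'}.
Equivalently, take A + A and drop any sum 2a that is achievable ONLY as a + a for a ∈ A (i.e. sums representable only with equal summands).
Enumerate pairs (a, a') with a < a' (symmetric, so each unordered pair gives one sum; this covers all a ≠ a'):
  -5 + -4 = -9
  -5 + 5 = 0
  -5 + 7 = 2
  -5 + 9 = 4
  -5 + 10 = 5
  -4 + 5 = 1
  -4 + 7 = 3
  -4 + 9 = 5
  -4 + 10 = 6
  5 + 7 = 12
  5 + 9 = 14
  5 + 10 = 15
  7 + 9 = 16
  7 + 10 = 17
  9 + 10 = 19
Collected distinct sums: {-9, 0, 1, 2, 3, 4, 5, 6, 12, 14, 15, 16, 17, 19}
|A +̂ A| = 14
(Reference bound: |A +̂ A| ≥ 2|A| - 3 for |A| ≥ 2, with |A| = 6 giving ≥ 9.)

|A +̂ A| = 14


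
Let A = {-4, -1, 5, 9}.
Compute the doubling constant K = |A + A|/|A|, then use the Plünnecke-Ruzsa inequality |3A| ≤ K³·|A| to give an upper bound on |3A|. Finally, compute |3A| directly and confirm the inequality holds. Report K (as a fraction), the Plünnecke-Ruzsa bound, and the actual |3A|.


|A| = 4.
Step 1: Compute A + A by enumerating all 16 pairs.
A + A = {-8, -5, -2, 1, 4, 5, 8, 10, 14, 18}, so |A + A| = 10.
Step 2: Doubling constant K = |A + A|/|A| = 10/4 = 10/4 ≈ 2.5000.
Step 3: Plünnecke-Ruzsa gives |3A| ≤ K³·|A| = (2.5000)³ · 4 ≈ 62.5000.
Step 4: Compute 3A = A + A + A directly by enumerating all triples (a,b,c) ∈ A³; |3A| = 19.
Step 5: Check 19 ≤ 62.5000? Yes ✓.

K = 10/4, Plünnecke-Ruzsa bound K³|A| ≈ 62.5000, |3A| = 19, inequality holds.


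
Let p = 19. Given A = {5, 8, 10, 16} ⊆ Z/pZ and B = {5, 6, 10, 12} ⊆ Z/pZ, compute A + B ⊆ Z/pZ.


Work in Z/19Z: reduce every sum a + b modulo 19.
Enumerate all 16 pairs:
a = 5: 5+5=10, 5+6=11, 5+10=15, 5+12=17
a = 8: 8+5=13, 8+6=14, 8+10=18, 8+12=1
a = 10: 10+5=15, 10+6=16, 10+10=1, 10+12=3
a = 16: 16+5=2, 16+6=3, 16+10=7, 16+12=9
Distinct residues collected: {1, 2, 3, 7, 9, 10, 11, 13, 14, 15, 16, 17, 18}
|A + B| = 13 (out of 19 total residues).

A + B = {1, 2, 3, 7, 9, 10, 11, 13, 14, 15, 16, 17, 18}


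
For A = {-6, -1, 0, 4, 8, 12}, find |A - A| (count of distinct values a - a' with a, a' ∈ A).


A - A = {a - a' : a, a' ∈ A}; |A| = 6.
Bounds: 2|A|-1 ≤ |A - A| ≤ |A|² - |A| + 1, i.e. 11 ≤ |A - A| ≤ 31.
Note: 0 ∈ A - A always (from a - a). The set is symmetric: if d ∈ A - A then -d ∈ A - A.
Enumerate nonzero differences d = a - a' with a > a' (then include -d):
Positive differences: {1, 4, 5, 6, 8, 9, 10, 12, 13, 14, 18}
Full difference set: {0} ∪ (positive diffs) ∪ (negative diffs).
|A - A| = 1 + 2·11 = 23 (matches direct enumeration: 23).

|A - A| = 23


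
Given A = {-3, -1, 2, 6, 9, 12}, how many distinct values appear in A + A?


A + A = {a + a' : a, a' ∈ A}; |A| = 6.
General bounds: 2|A| - 1 ≤ |A + A| ≤ |A|(|A|+1)/2, i.e. 11 ≤ |A + A| ≤ 21.
Lower bound 2|A|-1 is attained iff A is an arithmetic progression.
Enumerate sums a + a' for a ≤ a' (symmetric, so this suffices):
a = -3: -3+-3=-6, -3+-1=-4, -3+2=-1, -3+6=3, -3+9=6, -3+12=9
a = -1: -1+-1=-2, -1+2=1, -1+6=5, -1+9=8, -1+12=11
a = 2: 2+2=4, 2+6=8, 2+9=11, 2+12=14
a = 6: 6+6=12, 6+9=15, 6+12=18
a = 9: 9+9=18, 9+12=21
a = 12: 12+12=24
Distinct sums: {-6, -4, -2, -1, 1, 3, 4, 5, 6, 8, 9, 11, 12, 14, 15, 18, 21, 24}
|A + A| = 18

|A + A| = 18


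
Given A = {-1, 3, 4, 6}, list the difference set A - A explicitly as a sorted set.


A - A = {a - a' : a, a' ∈ A}.
Compute a - a' for each ordered pair (a, a'):
a = -1: -1--1=0, -1-3=-4, -1-4=-5, -1-6=-7
a = 3: 3--1=4, 3-3=0, 3-4=-1, 3-6=-3
a = 4: 4--1=5, 4-3=1, 4-4=0, 4-6=-2
a = 6: 6--1=7, 6-3=3, 6-4=2, 6-6=0
Collecting distinct values (and noting 0 appears from a-a):
A - A = {-7, -5, -4, -3, -2, -1, 0, 1, 2, 3, 4, 5, 7}
|A - A| = 13

A - A = {-7, -5, -4, -3, -2, -1, 0, 1, 2, 3, 4, 5, 7}


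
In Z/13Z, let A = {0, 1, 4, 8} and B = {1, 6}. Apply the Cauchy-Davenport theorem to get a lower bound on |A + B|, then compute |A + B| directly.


Cauchy-Davenport: |A + B| ≥ min(p, |A| + |B| - 1) for A, B nonempty in Z/pZ.
|A| = 4, |B| = 2, p = 13.
CD lower bound = min(13, 4 + 2 - 1) = min(13, 5) = 5.
Compute A + B mod 13 directly:
a = 0: 0+1=1, 0+6=6
a = 1: 1+1=2, 1+6=7
a = 4: 4+1=5, 4+6=10
a = 8: 8+1=9, 8+6=1
A + B = {1, 2, 5, 6, 7, 9, 10}, so |A + B| = 7.
Verify: 7 ≥ 5? Yes ✓.

CD lower bound = 5, actual |A + B| = 7.


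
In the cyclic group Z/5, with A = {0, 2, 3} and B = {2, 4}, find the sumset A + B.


Work in Z/5Z: reduce every sum a + b modulo 5.
Enumerate all 6 pairs:
a = 0: 0+2=2, 0+4=4
a = 2: 2+2=4, 2+4=1
a = 3: 3+2=0, 3+4=2
Distinct residues collected: {0, 1, 2, 4}
|A + B| = 4 (out of 5 total residues).

A + B = {0, 1, 2, 4}


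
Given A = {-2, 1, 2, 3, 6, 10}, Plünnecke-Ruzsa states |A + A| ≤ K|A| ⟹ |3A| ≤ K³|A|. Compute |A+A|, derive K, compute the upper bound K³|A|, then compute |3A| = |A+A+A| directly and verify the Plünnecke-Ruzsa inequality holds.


|A| = 6.
Step 1: Compute A + A by enumerating all 36 pairs.
A + A = {-4, -1, 0, 1, 2, 3, 4, 5, 6, 7, 8, 9, 11, 12, 13, 16, 20}, so |A + A| = 17.
Step 2: Doubling constant K = |A + A|/|A| = 17/6 = 17/6 ≈ 2.8333.
Step 3: Plünnecke-Ruzsa gives |3A| ≤ K³·|A| = (2.8333)³ · 6 ≈ 136.4722.
Step 4: Compute 3A = A + A + A directly by enumerating all triples (a,b,c) ∈ A³; |3A| = 29.
Step 5: Check 29 ≤ 136.4722? Yes ✓.

K = 17/6, Plünnecke-Ruzsa bound K³|A| ≈ 136.4722, |3A| = 29, inequality holds.


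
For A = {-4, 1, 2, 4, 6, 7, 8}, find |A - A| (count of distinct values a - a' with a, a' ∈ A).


A - A = {a - a' : a, a' ∈ A}; |A| = 7.
Bounds: 2|A|-1 ≤ |A - A| ≤ |A|² - |A| + 1, i.e. 13 ≤ |A - A| ≤ 43.
Note: 0 ∈ A - A always (from a - a). The set is symmetric: if d ∈ A - A then -d ∈ A - A.
Enumerate nonzero differences d = a - a' with a > a' (then include -d):
Positive differences: {1, 2, 3, 4, 5, 6, 7, 8, 10, 11, 12}
Full difference set: {0} ∪ (positive diffs) ∪ (negative diffs).
|A - A| = 1 + 2·11 = 23 (matches direct enumeration: 23).

|A - A| = 23


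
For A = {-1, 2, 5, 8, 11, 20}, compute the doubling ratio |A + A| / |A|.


|A| = 6.
Compute A + A by enumerating all 36 pairs.
A + A = {-2, 1, 4, 7, 10, 13, 16, 19, 22, 25, 28, 31, 40}, so |A + A| = 13.
K = |A + A| / |A| = 13/6 (already in lowest terms) ≈ 2.1667.
Reference: AP of size 6 gives K = 11/6 ≈ 1.8333; a fully generic set of size 6 gives K ≈ 3.5000.

|A| = 6, |A + A| = 13, K = 13/6.


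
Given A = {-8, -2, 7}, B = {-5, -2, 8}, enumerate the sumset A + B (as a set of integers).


A + B = {a + b : a ∈ A, b ∈ B}.
Enumerate all |A|·|B| = 3·3 = 9 pairs (a, b) and collect distinct sums.
a = -8: -8+-5=-13, -8+-2=-10, -8+8=0
a = -2: -2+-5=-7, -2+-2=-4, -2+8=6
a = 7: 7+-5=2, 7+-2=5, 7+8=15
Collecting distinct sums: A + B = {-13, -10, -7, -4, 0, 2, 5, 6, 15}
|A + B| = 9

A + B = {-13, -10, -7, -4, 0, 2, 5, 6, 15}


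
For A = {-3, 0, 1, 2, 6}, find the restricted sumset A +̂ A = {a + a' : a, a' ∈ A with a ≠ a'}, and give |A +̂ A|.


Restricted sumset: A +̂ A = {a + a' : a ∈ A, a' ∈ A, a ≠ a'}.
Equivalently, take A + A and drop any sum 2a that is achievable ONLY as a + a for a ∈ A (i.e. sums representable only with equal summands).
Enumerate pairs (a, a') with a < a' (symmetric, so each unordered pair gives one sum; this covers all a ≠ a'):
  -3 + 0 = -3
  -3 + 1 = -2
  -3 + 2 = -1
  -3 + 6 = 3
  0 + 1 = 1
  0 + 2 = 2
  0 + 6 = 6
  1 + 2 = 3
  1 + 6 = 7
  2 + 6 = 8
Collected distinct sums: {-3, -2, -1, 1, 2, 3, 6, 7, 8}
|A +̂ A| = 9
(Reference bound: |A +̂ A| ≥ 2|A| - 3 for |A| ≥ 2, with |A| = 5 giving ≥ 7.)

|A +̂ A| = 9


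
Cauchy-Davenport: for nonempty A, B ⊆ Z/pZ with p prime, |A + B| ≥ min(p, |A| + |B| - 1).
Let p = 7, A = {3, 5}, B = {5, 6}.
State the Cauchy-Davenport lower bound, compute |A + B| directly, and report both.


Cauchy-Davenport: |A + B| ≥ min(p, |A| + |B| - 1) for A, B nonempty in Z/pZ.
|A| = 2, |B| = 2, p = 7.
CD lower bound = min(7, 2 + 2 - 1) = min(7, 3) = 3.
Compute A + B mod 7 directly:
a = 3: 3+5=1, 3+6=2
a = 5: 5+5=3, 5+6=4
A + B = {1, 2, 3, 4}, so |A + B| = 4.
Verify: 4 ≥ 3? Yes ✓.

CD lower bound = 3, actual |A + B| = 4.


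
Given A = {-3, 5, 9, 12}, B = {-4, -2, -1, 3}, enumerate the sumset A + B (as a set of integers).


A + B = {a + b : a ∈ A, b ∈ B}.
Enumerate all |A|·|B| = 4·4 = 16 pairs (a, b) and collect distinct sums.
a = -3: -3+-4=-7, -3+-2=-5, -3+-1=-4, -3+3=0
a = 5: 5+-4=1, 5+-2=3, 5+-1=4, 5+3=8
a = 9: 9+-4=5, 9+-2=7, 9+-1=8, 9+3=12
a = 12: 12+-4=8, 12+-2=10, 12+-1=11, 12+3=15
Collecting distinct sums: A + B = {-7, -5, -4, 0, 1, 3, 4, 5, 7, 8, 10, 11, 12, 15}
|A + B| = 14

A + B = {-7, -5, -4, 0, 1, 3, 4, 5, 7, 8, 10, 11, 12, 15}


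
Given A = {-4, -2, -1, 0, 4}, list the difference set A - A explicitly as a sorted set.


A - A = {a - a' : a, a' ∈ A}.
Compute a - a' for each ordered pair (a, a'):
a = -4: -4--4=0, -4--2=-2, -4--1=-3, -4-0=-4, -4-4=-8
a = -2: -2--4=2, -2--2=0, -2--1=-1, -2-0=-2, -2-4=-6
a = -1: -1--4=3, -1--2=1, -1--1=0, -1-0=-1, -1-4=-5
a = 0: 0--4=4, 0--2=2, 0--1=1, 0-0=0, 0-4=-4
a = 4: 4--4=8, 4--2=6, 4--1=5, 4-0=4, 4-4=0
Collecting distinct values (and noting 0 appears from a-a):
A - A = {-8, -6, -5, -4, -3, -2, -1, 0, 1, 2, 3, 4, 5, 6, 8}
|A - A| = 15

A - A = {-8, -6, -5, -4, -3, -2, -1, 0, 1, 2, 3, 4, 5, 6, 8}


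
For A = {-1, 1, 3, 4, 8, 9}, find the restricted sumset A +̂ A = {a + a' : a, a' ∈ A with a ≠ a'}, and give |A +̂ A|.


Restricted sumset: A +̂ A = {a + a' : a ∈ A, a' ∈ A, a ≠ a'}.
Equivalently, take A + A and drop any sum 2a that is achievable ONLY as a + a for a ∈ A (i.e. sums representable only with equal summands).
Enumerate pairs (a, a') with a < a' (symmetric, so each unordered pair gives one sum; this covers all a ≠ a'):
  -1 + 1 = 0
  -1 + 3 = 2
  -1 + 4 = 3
  -1 + 8 = 7
  -1 + 9 = 8
  1 + 3 = 4
  1 + 4 = 5
  1 + 8 = 9
  1 + 9 = 10
  3 + 4 = 7
  3 + 8 = 11
  3 + 9 = 12
  4 + 8 = 12
  4 + 9 = 13
  8 + 9 = 17
Collected distinct sums: {0, 2, 3, 4, 5, 7, 8, 9, 10, 11, 12, 13, 17}
|A +̂ A| = 13
(Reference bound: |A +̂ A| ≥ 2|A| - 3 for |A| ≥ 2, with |A| = 6 giving ≥ 9.)

|A +̂ A| = 13


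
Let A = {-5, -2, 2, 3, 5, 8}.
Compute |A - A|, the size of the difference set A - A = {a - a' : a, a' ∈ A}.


A - A = {a - a' : a, a' ∈ A}; |A| = 6.
Bounds: 2|A|-1 ≤ |A - A| ≤ |A|² - |A| + 1, i.e. 11 ≤ |A - A| ≤ 31.
Note: 0 ∈ A - A always (from a - a). The set is symmetric: if d ∈ A - A then -d ∈ A - A.
Enumerate nonzero differences d = a - a' with a > a' (then include -d):
Positive differences: {1, 2, 3, 4, 5, 6, 7, 8, 10, 13}
Full difference set: {0} ∪ (positive diffs) ∪ (negative diffs).
|A - A| = 1 + 2·10 = 21 (matches direct enumeration: 21).

|A - A| = 21


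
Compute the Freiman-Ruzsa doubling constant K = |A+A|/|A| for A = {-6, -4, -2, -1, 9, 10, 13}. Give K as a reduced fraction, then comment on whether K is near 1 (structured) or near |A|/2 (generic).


|A| = 7.
Compute A + A by enumerating all 49 pairs.
A + A = {-12, -10, -8, -7, -6, -5, -4, -3, -2, 3, 4, 5, 6, 7, 8, 9, 11, 12, 18, 19, 20, 22, 23, 26}, so |A + A| = 24.
K = |A + A| / |A| = 24/7 (already in lowest terms) ≈ 3.4286.
Reference: AP of size 7 gives K = 13/7 ≈ 1.8571; a fully generic set of size 7 gives K ≈ 4.0000.

|A| = 7, |A + A| = 24, K = 24/7.


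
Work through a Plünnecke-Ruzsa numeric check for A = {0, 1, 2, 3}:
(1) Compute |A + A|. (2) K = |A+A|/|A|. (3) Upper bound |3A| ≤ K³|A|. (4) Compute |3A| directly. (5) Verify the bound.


|A| = 4.
Step 1: Compute A + A by enumerating all 16 pairs.
A + A = {0, 1, 2, 3, 4, 5, 6}, so |A + A| = 7.
Step 2: Doubling constant K = |A + A|/|A| = 7/4 = 7/4 ≈ 1.7500.
Step 3: Plünnecke-Ruzsa gives |3A| ≤ K³·|A| = (1.7500)³ · 4 ≈ 21.4375.
Step 4: Compute 3A = A + A + A directly by enumerating all triples (a,b,c) ∈ A³; |3A| = 10.
Step 5: Check 10 ≤ 21.4375? Yes ✓.

K = 7/4, Plünnecke-Ruzsa bound K³|A| ≈ 21.4375, |3A| = 10, inequality holds.


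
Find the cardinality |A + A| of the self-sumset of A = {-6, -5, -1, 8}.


A + A = {a + a' : a, a' ∈ A}; |A| = 4.
General bounds: 2|A| - 1 ≤ |A + A| ≤ |A|(|A|+1)/2, i.e. 7 ≤ |A + A| ≤ 10.
Lower bound 2|A|-1 is attained iff A is an arithmetic progression.
Enumerate sums a + a' for a ≤ a' (symmetric, so this suffices):
a = -6: -6+-6=-12, -6+-5=-11, -6+-1=-7, -6+8=2
a = -5: -5+-5=-10, -5+-1=-6, -5+8=3
a = -1: -1+-1=-2, -1+8=7
a = 8: 8+8=16
Distinct sums: {-12, -11, -10, -7, -6, -2, 2, 3, 7, 16}
|A + A| = 10

|A + A| = 10


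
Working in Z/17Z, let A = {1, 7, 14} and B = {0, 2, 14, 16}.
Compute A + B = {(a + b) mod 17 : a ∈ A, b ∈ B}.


Work in Z/17Z: reduce every sum a + b modulo 17.
Enumerate all 12 pairs:
a = 1: 1+0=1, 1+2=3, 1+14=15, 1+16=0
a = 7: 7+0=7, 7+2=9, 7+14=4, 7+16=6
a = 14: 14+0=14, 14+2=16, 14+14=11, 14+16=13
Distinct residues collected: {0, 1, 3, 4, 6, 7, 9, 11, 13, 14, 15, 16}
|A + B| = 12 (out of 17 total residues).

A + B = {0, 1, 3, 4, 6, 7, 9, 11, 13, 14, 15, 16}


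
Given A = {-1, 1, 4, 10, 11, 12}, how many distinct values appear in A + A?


A + A = {a + a' : a, a' ∈ A}; |A| = 6.
General bounds: 2|A| - 1 ≤ |A + A| ≤ |A|(|A|+1)/2, i.e. 11 ≤ |A + A| ≤ 21.
Lower bound 2|A|-1 is attained iff A is an arithmetic progression.
Enumerate sums a + a' for a ≤ a' (symmetric, so this suffices):
a = -1: -1+-1=-2, -1+1=0, -1+4=3, -1+10=9, -1+11=10, -1+12=11
a = 1: 1+1=2, 1+4=5, 1+10=11, 1+11=12, 1+12=13
a = 4: 4+4=8, 4+10=14, 4+11=15, 4+12=16
a = 10: 10+10=20, 10+11=21, 10+12=22
a = 11: 11+11=22, 11+12=23
a = 12: 12+12=24
Distinct sums: {-2, 0, 2, 3, 5, 8, 9, 10, 11, 12, 13, 14, 15, 16, 20, 21, 22, 23, 24}
|A + A| = 19

|A + A| = 19


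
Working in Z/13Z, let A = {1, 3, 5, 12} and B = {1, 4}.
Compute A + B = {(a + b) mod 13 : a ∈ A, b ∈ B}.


Work in Z/13Z: reduce every sum a + b modulo 13.
Enumerate all 8 pairs:
a = 1: 1+1=2, 1+4=5
a = 3: 3+1=4, 3+4=7
a = 5: 5+1=6, 5+4=9
a = 12: 12+1=0, 12+4=3
Distinct residues collected: {0, 2, 3, 4, 5, 6, 7, 9}
|A + B| = 8 (out of 13 total residues).

A + B = {0, 2, 3, 4, 5, 6, 7, 9}


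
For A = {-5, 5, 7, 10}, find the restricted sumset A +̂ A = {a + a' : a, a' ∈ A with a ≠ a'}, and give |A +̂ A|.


Restricted sumset: A +̂ A = {a + a' : a ∈ A, a' ∈ A, a ≠ a'}.
Equivalently, take A + A and drop any sum 2a that is achievable ONLY as a + a for a ∈ A (i.e. sums representable only with equal summands).
Enumerate pairs (a, a') with a < a' (symmetric, so each unordered pair gives one sum; this covers all a ≠ a'):
  -5 + 5 = 0
  -5 + 7 = 2
  -5 + 10 = 5
  5 + 7 = 12
  5 + 10 = 15
  7 + 10 = 17
Collected distinct sums: {0, 2, 5, 12, 15, 17}
|A +̂ A| = 6
(Reference bound: |A +̂ A| ≥ 2|A| - 3 for |A| ≥ 2, with |A| = 4 giving ≥ 5.)

|A +̂ A| = 6


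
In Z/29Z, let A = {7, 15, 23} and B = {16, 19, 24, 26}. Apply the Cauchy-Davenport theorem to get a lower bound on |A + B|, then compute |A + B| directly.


Cauchy-Davenport: |A + B| ≥ min(p, |A| + |B| - 1) for A, B nonempty in Z/pZ.
|A| = 3, |B| = 4, p = 29.
CD lower bound = min(29, 3 + 4 - 1) = min(29, 6) = 6.
Compute A + B mod 29 directly:
a = 7: 7+16=23, 7+19=26, 7+24=2, 7+26=4
a = 15: 15+16=2, 15+19=5, 15+24=10, 15+26=12
a = 23: 23+16=10, 23+19=13, 23+24=18, 23+26=20
A + B = {2, 4, 5, 10, 12, 13, 18, 20, 23, 26}, so |A + B| = 10.
Verify: 10 ≥ 6? Yes ✓.

CD lower bound = 6, actual |A + B| = 10.


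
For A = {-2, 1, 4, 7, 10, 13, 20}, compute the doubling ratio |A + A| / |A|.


|A| = 7.
Compute A + A by enumerating all 49 pairs.
A + A = {-4, -1, 2, 5, 8, 11, 14, 17, 18, 20, 21, 23, 24, 26, 27, 30, 33, 40}, so |A + A| = 18.
K = |A + A| / |A| = 18/7 (already in lowest terms) ≈ 2.5714.
Reference: AP of size 7 gives K = 13/7 ≈ 1.8571; a fully generic set of size 7 gives K ≈ 4.0000.

|A| = 7, |A + A| = 18, K = 18/7.


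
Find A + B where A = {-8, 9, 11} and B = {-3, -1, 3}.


A + B = {a + b : a ∈ A, b ∈ B}.
Enumerate all |A|·|B| = 3·3 = 9 pairs (a, b) and collect distinct sums.
a = -8: -8+-3=-11, -8+-1=-9, -8+3=-5
a = 9: 9+-3=6, 9+-1=8, 9+3=12
a = 11: 11+-3=8, 11+-1=10, 11+3=14
Collecting distinct sums: A + B = {-11, -9, -5, 6, 8, 10, 12, 14}
|A + B| = 8

A + B = {-11, -9, -5, 6, 8, 10, 12, 14}


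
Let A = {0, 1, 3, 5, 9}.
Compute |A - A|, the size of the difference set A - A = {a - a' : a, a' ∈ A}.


A - A = {a - a' : a, a' ∈ A}; |A| = 5.
Bounds: 2|A|-1 ≤ |A - A| ≤ |A|² - |A| + 1, i.e. 9 ≤ |A - A| ≤ 21.
Note: 0 ∈ A - A always (from a - a). The set is symmetric: if d ∈ A - A then -d ∈ A - A.
Enumerate nonzero differences d = a - a' with a > a' (then include -d):
Positive differences: {1, 2, 3, 4, 5, 6, 8, 9}
Full difference set: {0} ∪ (positive diffs) ∪ (negative diffs).
|A - A| = 1 + 2·8 = 17 (matches direct enumeration: 17).

|A - A| = 17


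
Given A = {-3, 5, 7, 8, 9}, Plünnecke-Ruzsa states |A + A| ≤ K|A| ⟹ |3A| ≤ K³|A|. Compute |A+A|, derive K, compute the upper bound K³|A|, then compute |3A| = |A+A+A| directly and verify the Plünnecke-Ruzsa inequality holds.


|A| = 5.
Step 1: Compute A + A by enumerating all 25 pairs.
A + A = {-6, 2, 4, 5, 6, 10, 12, 13, 14, 15, 16, 17, 18}, so |A + A| = 13.
Step 2: Doubling constant K = |A + A|/|A| = 13/5 = 13/5 ≈ 2.6000.
Step 3: Plünnecke-Ruzsa gives |3A| ≤ K³·|A| = (2.6000)³ · 5 ≈ 87.8800.
Step 4: Compute 3A = A + A + A directly by enumerating all triples (a,b,c) ∈ A³; |3A| = 24.
Step 5: Check 24 ≤ 87.8800? Yes ✓.

K = 13/5, Plünnecke-Ruzsa bound K³|A| ≈ 87.8800, |3A| = 24, inequality holds.


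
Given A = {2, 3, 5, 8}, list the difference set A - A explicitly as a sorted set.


A - A = {a - a' : a, a' ∈ A}.
Compute a - a' for each ordered pair (a, a'):
a = 2: 2-2=0, 2-3=-1, 2-5=-3, 2-8=-6
a = 3: 3-2=1, 3-3=0, 3-5=-2, 3-8=-5
a = 5: 5-2=3, 5-3=2, 5-5=0, 5-8=-3
a = 8: 8-2=6, 8-3=5, 8-5=3, 8-8=0
Collecting distinct values (and noting 0 appears from a-a):
A - A = {-6, -5, -3, -2, -1, 0, 1, 2, 3, 5, 6}
|A - A| = 11

A - A = {-6, -5, -3, -2, -1, 0, 1, 2, 3, 5, 6}


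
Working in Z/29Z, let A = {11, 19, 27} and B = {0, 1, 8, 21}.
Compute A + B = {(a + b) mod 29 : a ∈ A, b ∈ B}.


Work in Z/29Z: reduce every sum a + b modulo 29.
Enumerate all 12 pairs:
a = 11: 11+0=11, 11+1=12, 11+8=19, 11+21=3
a = 19: 19+0=19, 19+1=20, 19+8=27, 19+21=11
a = 27: 27+0=27, 27+1=28, 27+8=6, 27+21=19
Distinct residues collected: {3, 6, 11, 12, 19, 20, 27, 28}
|A + B| = 8 (out of 29 total residues).

A + B = {3, 6, 11, 12, 19, 20, 27, 28}


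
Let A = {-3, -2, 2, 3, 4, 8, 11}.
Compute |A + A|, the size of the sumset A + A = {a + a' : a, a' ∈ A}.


A + A = {a + a' : a, a' ∈ A}; |A| = 7.
General bounds: 2|A| - 1 ≤ |A + A| ≤ |A|(|A|+1)/2, i.e. 13 ≤ |A + A| ≤ 28.
Lower bound 2|A|-1 is attained iff A is an arithmetic progression.
Enumerate sums a + a' for a ≤ a' (symmetric, so this suffices):
a = -3: -3+-3=-6, -3+-2=-5, -3+2=-1, -3+3=0, -3+4=1, -3+8=5, -3+11=8
a = -2: -2+-2=-4, -2+2=0, -2+3=1, -2+4=2, -2+8=6, -2+11=9
a = 2: 2+2=4, 2+3=5, 2+4=6, 2+8=10, 2+11=13
a = 3: 3+3=6, 3+4=7, 3+8=11, 3+11=14
a = 4: 4+4=8, 4+8=12, 4+11=15
a = 8: 8+8=16, 8+11=19
a = 11: 11+11=22
Distinct sums: {-6, -5, -4, -1, 0, 1, 2, 4, 5, 6, 7, 8, 9, 10, 11, 12, 13, 14, 15, 16, 19, 22}
|A + A| = 22

|A + A| = 22


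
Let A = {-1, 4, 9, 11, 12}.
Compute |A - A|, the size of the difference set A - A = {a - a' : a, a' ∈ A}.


A - A = {a - a' : a, a' ∈ A}; |A| = 5.
Bounds: 2|A|-1 ≤ |A - A| ≤ |A|² - |A| + 1, i.e. 9 ≤ |A - A| ≤ 21.
Note: 0 ∈ A - A always (from a - a). The set is symmetric: if d ∈ A - A then -d ∈ A - A.
Enumerate nonzero differences d = a - a' with a > a' (then include -d):
Positive differences: {1, 2, 3, 5, 7, 8, 10, 12, 13}
Full difference set: {0} ∪ (positive diffs) ∪ (negative diffs).
|A - A| = 1 + 2·9 = 19 (matches direct enumeration: 19).

|A - A| = 19


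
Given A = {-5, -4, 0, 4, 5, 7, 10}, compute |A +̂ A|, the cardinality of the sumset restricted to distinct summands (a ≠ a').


Restricted sumset: A +̂ A = {a + a' : a ∈ A, a' ∈ A, a ≠ a'}.
Equivalently, take A + A and drop any sum 2a that is achievable ONLY as a + a for a ∈ A (i.e. sums representable only with equal summands).
Enumerate pairs (a, a') with a < a' (symmetric, so each unordered pair gives one sum; this covers all a ≠ a'):
  -5 + -4 = -9
  -5 + 0 = -5
  -5 + 4 = -1
  -5 + 5 = 0
  -5 + 7 = 2
  -5 + 10 = 5
  -4 + 0 = -4
  -4 + 4 = 0
  -4 + 5 = 1
  -4 + 7 = 3
  -4 + 10 = 6
  0 + 4 = 4
  0 + 5 = 5
  0 + 7 = 7
  0 + 10 = 10
  4 + 5 = 9
  4 + 7 = 11
  4 + 10 = 14
  5 + 7 = 12
  5 + 10 = 15
  7 + 10 = 17
Collected distinct sums: {-9, -5, -4, -1, 0, 1, 2, 3, 4, 5, 6, 7, 9, 10, 11, 12, 14, 15, 17}
|A +̂ A| = 19
(Reference bound: |A +̂ A| ≥ 2|A| - 3 for |A| ≥ 2, with |A| = 7 giving ≥ 11.)

|A +̂ A| = 19


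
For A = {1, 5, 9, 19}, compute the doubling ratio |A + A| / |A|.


|A| = 4.
Compute A + A by enumerating all 16 pairs.
A + A = {2, 6, 10, 14, 18, 20, 24, 28, 38}, so |A + A| = 9.
K = |A + A| / |A| = 9/4 (already in lowest terms) ≈ 2.2500.
Reference: AP of size 4 gives K = 7/4 ≈ 1.7500; a fully generic set of size 4 gives K ≈ 2.5000.

|A| = 4, |A + A| = 9, K = 9/4.


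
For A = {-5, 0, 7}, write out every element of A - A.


A - A = {a - a' : a, a' ∈ A}.
Compute a - a' for each ordered pair (a, a'):
a = -5: -5--5=0, -5-0=-5, -5-7=-12
a = 0: 0--5=5, 0-0=0, 0-7=-7
a = 7: 7--5=12, 7-0=7, 7-7=0
Collecting distinct values (and noting 0 appears from a-a):
A - A = {-12, -7, -5, 0, 5, 7, 12}
|A - A| = 7

A - A = {-12, -7, -5, 0, 5, 7, 12}


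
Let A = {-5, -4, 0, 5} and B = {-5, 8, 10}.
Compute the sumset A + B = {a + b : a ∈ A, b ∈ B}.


A + B = {a + b : a ∈ A, b ∈ B}.
Enumerate all |A|·|B| = 4·3 = 12 pairs (a, b) and collect distinct sums.
a = -5: -5+-5=-10, -5+8=3, -5+10=5
a = -4: -4+-5=-9, -4+8=4, -4+10=6
a = 0: 0+-5=-5, 0+8=8, 0+10=10
a = 5: 5+-5=0, 5+8=13, 5+10=15
Collecting distinct sums: A + B = {-10, -9, -5, 0, 3, 4, 5, 6, 8, 10, 13, 15}
|A + B| = 12

A + B = {-10, -9, -5, 0, 3, 4, 5, 6, 8, 10, 13, 15}


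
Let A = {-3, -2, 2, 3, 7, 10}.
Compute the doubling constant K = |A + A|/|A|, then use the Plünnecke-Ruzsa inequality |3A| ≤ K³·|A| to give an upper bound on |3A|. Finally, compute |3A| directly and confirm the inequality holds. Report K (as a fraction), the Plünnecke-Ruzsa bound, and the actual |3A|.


|A| = 6.
Step 1: Compute A + A by enumerating all 36 pairs.
A + A = {-6, -5, -4, -1, 0, 1, 4, 5, 6, 7, 8, 9, 10, 12, 13, 14, 17, 20}, so |A + A| = 18.
Step 2: Doubling constant K = |A + A|/|A| = 18/6 = 18/6 ≈ 3.0000.
Step 3: Plünnecke-Ruzsa gives |3A| ≤ K³·|A| = (3.0000)³ · 6 ≈ 162.0000.
Step 4: Compute 3A = A + A + A directly by enumerating all triples (a,b,c) ∈ A³; |3A| = 34.
Step 5: Check 34 ≤ 162.0000? Yes ✓.

K = 18/6, Plünnecke-Ruzsa bound K³|A| ≈ 162.0000, |3A| = 34, inequality holds.


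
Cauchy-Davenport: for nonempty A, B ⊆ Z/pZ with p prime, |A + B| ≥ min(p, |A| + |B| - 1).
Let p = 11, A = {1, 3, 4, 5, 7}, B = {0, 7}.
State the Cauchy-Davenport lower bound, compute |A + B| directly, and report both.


Cauchy-Davenport: |A + B| ≥ min(p, |A| + |B| - 1) for A, B nonempty in Z/pZ.
|A| = 5, |B| = 2, p = 11.
CD lower bound = min(11, 5 + 2 - 1) = min(11, 6) = 6.
Compute A + B mod 11 directly:
a = 1: 1+0=1, 1+7=8
a = 3: 3+0=3, 3+7=10
a = 4: 4+0=4, 4+7=0
a = 5: 5+0=5, 5+7=1
a = 7: 7+0=7, 7+7=3
A + B = {0, 1, 3, 4, 5, 7, 8, 10}, so |A + B| = 8.
Verify: 8 ≥ 6? Yes ✓.

CD lower bound = 6, actual |A + B| = 8.


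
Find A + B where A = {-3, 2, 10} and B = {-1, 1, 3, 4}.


A + B = {a + b : a ∈ A, b ∈ B}.
Enumerate all |A|·|B| = 3·4 = 12 pairs (a, b) and collect distinct sums.
a = -3: -3+-1=-4, -3+1=-2, -3+3=0, -3+4=1
a = 2: 2+-1=1, 2+1=3, 2+3=5, 2+4=6
a = 10: 10+-1=9, 10+1=11, 10+3=13, 10+4=14
Collecting distinct sums: A + B = {-4, -2, 0, 1, 3, 5, 6, 9, 11, 13, 14}
|A + B| = 11

A + B = {-4, -2, 0, 1, 3, 5, 6, 9, 11, 13, 14}


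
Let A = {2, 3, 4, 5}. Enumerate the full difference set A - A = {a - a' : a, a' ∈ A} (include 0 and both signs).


A - A = {a - a' : a, a' ∈ A}.
Compute a - a' for each ordered pair (a, a'):
a = 2: 2-2=0, 2-3=-1, 2-4=-2, 2-5=-3
a = 3: 3-2=1, 3-3=0, 3-4=-1, 3-5=-2
a = 4: 4-2=2, 4-3=1, 4-4=0, 4-5=-1
a = 5: 5-2=3, 5-3=2, 5-4=1, 5-5=0
Collecting distinct values (and noting 0 appears from a-a):
A - A = {-3, -2, -1, 0, 1, 2, 3}
|A - A| = 7

A - A = {-3, -2, -1, 0, 1, 2, 3}


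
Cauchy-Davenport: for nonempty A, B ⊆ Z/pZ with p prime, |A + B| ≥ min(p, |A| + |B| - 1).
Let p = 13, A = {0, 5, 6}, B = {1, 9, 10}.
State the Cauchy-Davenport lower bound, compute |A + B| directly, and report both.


Cauchy-Davenport: |A + B| ≥ min(p, |A| + |B| - 1) for A, B nonempty in Z/pZ.
|A| = 3, |B| = 3, p = 13.
CD lower bound = min(13, 3 + 3 - 1) = min(13, 5) = 5.
Compute A + B mod 13 directly:
a = 0: 0+1=1, 0+9=9, 0+10=10
a = 5: 5+1=6, 5+9=1, 5+10=2
a = 6: 6+1=7, 6+9=2, 6+10=3
A + B = {1, 2, 3, 6, 7, 9, 10}, so |A + B| = 7.
Verify: 7 ≥ 5? Yes ✓.

CD lower bound = 5, actual |A + B| = 7.


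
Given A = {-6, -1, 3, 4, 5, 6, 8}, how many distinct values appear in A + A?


A + A = {a + a' : a, a' ∈ A}; |A| = 7.
General bounds: 2|A| - 1 ≤ |A + A| ≤ |A|(|A|+1)/2, i.e. 13 ≤ |A + A| ≤ 28.
Lower bound 2|A|-1 is attained iff A is an arithmetic progression.
Enumerate sums a + a' for a ≤ a' (symmetric, so this suffices):
a = -6: -6+-6=-12, -6+-1=-7, -6+3=-3, -6+4=-2, -6+5=-1, -6+6=0, -6+8=2
a = -1: -1+-1=-2, -1+3=2, -1+4=3, -1+5=4, -1+6=5, -1+8=7
a = 3: 3+3=6, 3+4=7, 3+5=8, 3+6=9, 3+8=11
a = 4: 4+4=8, 4+5=9, 4+6=10, 4+8=12
a = 5: 5+5=10, 5+6=11, 5+8=13
a = 6: 6+6=12, 6+8=14
a = 8: 8+8=16
Distinct sums: {-12, -7, -3, -2, -1, 0, 2, 3, 4, 5, 6, 7, 8, 9, 10, 11, 12, 13, 14, 16}
|A + A| = 20

|A + A| = 20


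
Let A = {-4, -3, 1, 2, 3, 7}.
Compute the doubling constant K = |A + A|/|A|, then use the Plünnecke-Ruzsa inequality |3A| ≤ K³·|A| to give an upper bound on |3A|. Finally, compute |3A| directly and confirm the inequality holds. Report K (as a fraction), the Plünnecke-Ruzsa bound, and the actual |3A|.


|A| = 6.
Step 1: Compute A + A by enumerating all 36 pairs.
A + A = {-8, -7, -6, -3, -2, -1, 0, 2, 3, 4, 5, 6, 8, 9, 10, 14}, so |A + A| = 16.
Step 2: Doubling constant K = |A + A|/|A| = 16/6 = 16/6 ≈ 2.6667.
Step 3: Plünnecke-Ruzsa gives |3A| ≤ K³·|A| = (2.6667)³ · 6 ≈ 113.7778.
Step 4: Compute 3A = A + A + A directly by enumerating all triples (a,b,c) ∈ A³; |3A| = 29.
Step 5: Check 29 ≤ 113.7778? Yes ✓.

K = 16/6, Plünnecke-Ruzsa bound K³|A| ≈ 113.7778, |3A| = 29, inequality holds.


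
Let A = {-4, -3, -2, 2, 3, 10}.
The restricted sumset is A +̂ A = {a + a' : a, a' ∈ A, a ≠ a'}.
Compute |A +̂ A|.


Restricted sumset: A +̂ A = {a + a' : a ∈ A, a' ∈ A, a ≠ a'}.
Equivalently, take A + A and drop any sum 2a that is achievable ONLY as a + a for a ∈ A (i.e. sums representable only with equal summands).
Enumerate pairs (a, a') with a < a' (symmetric, so each unordered pair gives one sum; this covers all a ≠ a'):
  -4 + -3 = -7
  -4 + -2 = -6
  -4 + 2 = -2
  -4 + 3 = -1
  -4 + 10 = 6
  -3 + -2 = -5
  -3 + 2 = -1
  -3 + 3 = 0
  -3 + 10 = 7
  -2 + 2 = 0
  -2 + 3 = 1
  -2 + 10 = 8
  2 + 3 = 5
  2 + 10 = 12
  3 + 10 = 13
Collected distinct sums: {-7, -6, -5, -2, -1, 0, 1, 5, 6, 7, 8, 12, 13}
|A +̂ A| = 13
(Reference bound: |A +̂ A| ≥ 2|A| - 3 for |A| ≥ 2, with |A| = 6 giving ≥ 9.)

|A +̂ A| = 13


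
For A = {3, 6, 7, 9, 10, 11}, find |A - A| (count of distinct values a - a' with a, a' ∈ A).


A - A = {a - a' : a, a' ∈ A}; |A| = 6.
Bounds: 2|A|-1 ≤ |A - A| ≤ |A|² - |A| + 1, i.e. 11 ≤ |A - A| ≤ 31.
Note: 0 ∈ A - A always (from a - a). The set is symmetric: if d ∈ A - A then -d ∈ A - A.
Enumerate nonzero differences d = a - a' with a > a' (then include -d):
Positive differences: {1, 2, 3, 4, 5, 6, 7, 8}
Full difference set: {0} ∪ (positive diffs) ∪ (negative diffs).
|A - A| = 1 + 2·8 = 17 (matches direct enumeration: 17).

|A - A| = 17


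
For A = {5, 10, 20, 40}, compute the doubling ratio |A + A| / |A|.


|A| = 4.
Compute A + A by enumerating all 16 pairs.
A + A = {10, 15, 20, 25, 30, 40, 45, 50, 60, 80}, so |A + A| = 10.
K = |A + A| / |A| = 10/4 = 5/2 ≈ 2.5000.
Reference: AP of size 4 gives K = 7/4 ≈ 1.7500; a fully generic set of size 4 gives K ≈ 2.5000.

|A| = 4, |A + A| = 10, K = 10/4 = 5/2.


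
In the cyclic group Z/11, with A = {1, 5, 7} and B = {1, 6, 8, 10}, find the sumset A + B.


Work in Z/11Z: reduce every sum a + b modulo 11.
Enumerate all 12 pairs:
a = 1: 1+1=2, 1+6=7, 1+8=9, 1+10=0
a = 5: 5+1=6, 5+6=0, 5+8=2, 5+10=4
a = 7: 7+1=8, 7+6=2, 7+8=4, 7+10=6
Distinct residues collected: {0, 2, 4, 6, 7, 8, 9}
|A + B| = 7 (out of 11 total residues).

A + B = {0, 2, 4, 6, 7, 8, 9}


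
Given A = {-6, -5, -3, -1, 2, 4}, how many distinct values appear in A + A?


A + A = {a + a' : a, a' ∈ A}; |A| = 6.
General bounds: 2|A| - 1 ≤ |A + A| ≤ |A|(|A|+1)/2, i.e. 11 ≤ |A + A| ≤ 21.
Lower bound 2|A|-1 is attained iff A is an arithmetic progression.
Enumerate sums a + a' for a ≤ a' (symmetric, so this suffices):
a = -6: -6+-6=-12, -6+-5=-11, -6+-3=-9, -6+-1=-7, -6+2=-4, -6+4=-2
a = -5: -5+-5=-10, -5+-3=-8, -5+-1=-6, -5+2=-3, -5+4=-1
a = -3: -3+-3=-6, -3+-1=-4, -3+2=-1, -3+4=1
a = -1: -1+-1=-2, -1+2=1, -1+4=3
a = 2: 2+2=4, 2+4=6
a = 4: 4+4=8
Distinct sums: {-12, -11, -10, -9, -8, -7, -6, -4, -3, -2, -1, 1, 3, 4, 6, 8}
|A + A| = 16

|A + A| = 16


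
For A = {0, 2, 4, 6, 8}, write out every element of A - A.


A - A = {a - a' : a, a' ∈ A}.
Compute a - a' for each ordered pair (a, a'):
a = 0: 0-0=0, 0-2=-2, 0-4=-4, 0-6=-6, 0-8=-8
a = 2: 2-0=2, 2-2=0, 2-4=-2, 2-6=-4, 2-8=-6
a = 4: 4-0=4, 4-2=2, 4-4=0, 4-6=-2, 4-8=-4
a = 6: 6-0=6, 6-2=4, 6-4=2, 6-6=0, 6-8=-2
a = 8: 8-0=8, 8-2=6, 8-4=4, 8-6=2, 8-8=0
Collecting distinct values (and noting 0 appears from a-a):
A - A = {-8, -6, -4, -2, 0, 2, 4, 6, 8}
|A - A| = 9

A - A = {-8, -6, -4, -2, 0, 2, 4, 6, 8}


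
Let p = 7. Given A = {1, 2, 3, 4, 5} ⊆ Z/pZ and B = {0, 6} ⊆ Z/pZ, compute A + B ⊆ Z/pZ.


Work in Z/7Z: reduce every sum a + b modulo 7.
Enumerate all 10 pairs:
a = 1: 1+0=1, 1+6=0
a = 2: 2+0=2, 2+6=1
a = 3: 3+0=3, 3+6=2
a = 4: 4+0=4, 4+6=3
a = 5: 5+0=5, 5+6=4
Distinct residues collected: {0, 1, 2, 3, 4, 5}
|A + B| = 6 (out of 7 total residues).

A + B = {0, 1, 2, 3, 4, 5}


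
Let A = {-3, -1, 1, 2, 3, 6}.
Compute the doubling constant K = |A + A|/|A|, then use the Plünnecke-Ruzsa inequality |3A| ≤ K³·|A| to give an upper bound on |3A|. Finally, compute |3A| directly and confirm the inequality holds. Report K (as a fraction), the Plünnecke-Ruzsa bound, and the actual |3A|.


|A| = 6.
Step 1: Compute A + A by enumerating all 36 pairs.
A + A = {-6, -4, -2, -1, 0, 1, 2, 3, 4, 5, 6, 7, 8, 9, 12}, so |A + A| = 15.
Step 2: Doubling constant K = |A + A|/|A| = 15/6 = 15/6 ≈ 2.5000.
Step 3: Plünnecke-Ruzsa gives |3A| ≤ K³·|A| = (2.5000)³ · 6 ≈ 93.7500.
Step 4: Compute 3A = A + A + A directly by enumerating all triples (a,b,c) ∈ A³; |3A| = 24.
Step 5: Check 24 ≤ 93.7500? Yes ✓.

K = 15/6, Plünnecke-Ruzsa bound K³|A| ≈ 93.7500, |3A| = 24, inequality holds.


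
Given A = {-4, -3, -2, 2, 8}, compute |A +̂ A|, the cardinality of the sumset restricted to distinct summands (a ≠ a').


Restricted sumset: A +̂ A = {a + a' : a ∈ A, a' ∈ A, a ≠ a'}.
Equivalently, take A + A and drop any sum 2a that is achievable ONLY as a + a for a ∈ A (i.e. sums representable only with equal summands).
Enumerate pairs (a, a') with a < a' (symmetric, so each unordered pair gives one sum; this covers all a ≠ a'):
  -4 + -3 = -7
  -4 + -2 = -6
  -4 + 2 = -2
  -4 + 8 = 4
  -3 + -2 = -5
  -3 + 2 = -1
  -3 + 8 = 5
  -2 + 2 = 0
  -2 + 8 = 6
  2 + 8 = 10
Collected distinct sums: {-7, -6, -5, -2, -1, 0, 4, 5, 6, 10}
|A +̂ A| = 10
(Reference bound: |A +̂ A| ≥ 2|A| - 3 for |A| ≥ 2, with |A| = 5 giving ≥ 7.)

|A +̂ A| = 10


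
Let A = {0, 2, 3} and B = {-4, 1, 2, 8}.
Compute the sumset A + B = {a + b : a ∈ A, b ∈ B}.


A + B = {a + b : a ∈ A, b ∈ B}.
Enumerate all |A|·|B| = 3·4 = 12 pairs (a, b) and collect distinct sums.
a = 0: 0+-4=-4, 0+1=1, 0+2=2, 0+8=8
a = 2: 2+-4=-2, 2+1=3, 2+2=4, 2+8=10
a = 3: 3+-4=-1, 3+1=4, 3+2=5, 3+8=11
Collecting distinct sums: A + B = {-4, -2, -1, 1, 2, 3, 4, 5, 8, 10, 11}
|A + B| = 11

A + B = {-4, -2, -1, 1, 2, 3, 4, 5, 8, 10, 11}


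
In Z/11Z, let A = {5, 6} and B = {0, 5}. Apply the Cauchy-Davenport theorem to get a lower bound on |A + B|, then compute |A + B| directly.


Cauchy-Davenport: |A + B| ≥ min(p, |A| + |B| - 1) for A, B nonempty in Z/pZ.
|A| = 2, |B| = 2, p = 11.
CD lower bound = min(11, 2 + 2 - 1) = min(11, 3) = 3.
Compute A + B mod 11 directly:
a = 5: 5+0=5, 5+5=10
a = 6: 6+0=6, 6+5=0
A + B = {0, 5, 6, 10}, so |A + B| = 4.
Verify: 4 ≥ 3? Yes ✓.

CD lower bound = 3, actual |A + B| = 4.


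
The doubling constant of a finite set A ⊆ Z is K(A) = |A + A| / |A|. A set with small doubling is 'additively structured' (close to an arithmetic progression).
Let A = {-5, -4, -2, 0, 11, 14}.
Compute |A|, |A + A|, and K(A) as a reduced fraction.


|A| = 6.
Compute A + A by enumerating all 36 pairs.
A + A = {-10, -9, -8, -7, -6, -5, -4, -2, 0, 6, 7, 9, 10, 11, 12, 14, 22, 25, 28}, so |A + A| = 19.
K = |A + A| / |A| = 19/6 (already in lowest terms) ≈ 3.1667.
Reference: AP of size 6 gives K = 11/6 ≈ 1.8333; a fully generic set of size 6 gives K ≈ 3.5000.

|A| = 6, |A + A| = 19, K = 19/6.


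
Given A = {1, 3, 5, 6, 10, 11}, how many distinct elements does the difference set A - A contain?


A - A = {a - a' : a, a' ∈ A}; |A| = 6.
Bounds: 2|A|-1 ≤ |A - A| ≤ |A|² - |A| + 1, i.e. 11 ≤ |A - A| ≤ 31.
Note: 0 ∈ A - A always (from a - a). The set is symmetric: if d ∈ A - A then -d ∈ A - A.
Enumerate nonzero differences d = a - a' with a > a' (then include -d):
Positive differences: {1, 2, 3, 4, 5, 6, 7, 8, 9, 10}
Full difference set: {0} ∪ (positive diffs) ∪ (negative diffs).
|A - A| = 1 + 2·10 = 21 (matches direct enumeration: 21).

|A - A| = 21


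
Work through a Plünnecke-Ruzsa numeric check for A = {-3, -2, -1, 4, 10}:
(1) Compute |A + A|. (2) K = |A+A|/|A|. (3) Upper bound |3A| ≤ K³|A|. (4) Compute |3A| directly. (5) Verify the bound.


|A| = 5.
Step 1: Compute A + A by enumerating all 25 pairs.
A + A = {-6, -5, -4, -3, -2, 1, 2, 3, 7, 8, 9, 14, 20}, so |A + A| = 13.
Step 2: Doubling constant K = |A + A|/|A| = 13/5 = 13/5 ≈ 2.6000.
Step 3: Plünnecke-Ruzsa gives |3A| ≤ K³·|A| = (2.6000)³ · 5 ≈ 87.8800.
Step 4: Compute 3A = A + A + A directly by enumerating all triples (a,b,c) ∈ A³; |3A| = 25.
Step 5: Check 25 ≤ 87.8800? Yes ✓.

K = 13/5, Plünnecke-Ruzsa bound K³|A| ≈ 87.8800, |3A| = 25, inequality holds.


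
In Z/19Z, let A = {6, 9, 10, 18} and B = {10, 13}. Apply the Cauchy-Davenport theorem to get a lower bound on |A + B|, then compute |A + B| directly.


Cauchy-Davenport: |A + B| ≥ min(p, |A| + |B| - 1) for A, B nonempty in Z/pZ.
|A| = 4, |B| = 2, p = 19.
CD lower bound = min(19, 4 + 2 - 1) = min(19, 5) = 5.
Compute A + B mod 19 directly:
a = 6: 6+10=16, 6+13=0
a = 9: 9+10=0, 9+13=3
a = 10: 10+10=1, 10+13=4
a = 18: 18+10=9, 18+13=12
A + B = {0, 1, 3, 4, 9, 12, 16}, so |A + B| = 7.
Verify: 7 ≥ 5? Yes ✓.

CD lower bound = 5, actual |A + B| = 7.


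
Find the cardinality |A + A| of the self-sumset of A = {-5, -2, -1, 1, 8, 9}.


A + A = {a + a' : a, a' ∈ A}; |A| = 6.
General bounds: 2|A| - 1 ≤ |A + A| ≤ |A|(|A|+1)/2, i.e. 11 ≤ |A + A| ≤ 21.
Lower bound 2|A|-1 is attained iff A is an arithmetic progression.
Enumerate sums a + a' for a ≤ a' (symmetric, so this suffices):
a = -5: -5+-5=-10, -5+-2=-7, -5+-1=-6, -5+1=-4, -5+8=3, -5+9=4
a = -2: -2+-2=-4, -2+-1=-3, -2+1=-1, -2+8=6, -2+9=7
a = -1: -1+-1=-2, -1+1=0, -1+8=7, -1+9=8
a = 1: 1+1=2, 1+8=9, 1+9=10
a = 8: 8+8=16, 8+9=17
a = 9: 9+9=18
Distinct sums: {-10, -7, -6, -4, -3, -2, -1, 0, 2, 3, 4, 6, 7, 8, 9, 10, 16, 17, 18}
|A + A| = 19

|A + A| = 19


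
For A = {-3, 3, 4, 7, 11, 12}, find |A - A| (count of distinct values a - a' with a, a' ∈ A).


A - A = {a - a' : a, a' ∈ A}; |A| = 6.
Bounds: 2|A|-1 ≤ |A - A| ≤ |A|² - |A| + 1, i.e. 11 ≤ |A - A| ≤ 31.
Note: 0 ∈ A - A always (from a - a). The set is symmetric: if d ∈ A - A then -d ∈ A - A.
Enumerate nonzero differences d = a - a' with a > a' (then include -d):
Positive differences: {1, 3, 4, 5, 6, 7, 8, 9, 10, 14, 15}
Full difference set: {0} ∪ (positive diffs) ∪ (negative diffs).
|A - A| = 1 + 2·11 = 23 (matches direct enumeration: 23).

|A - A| = 23


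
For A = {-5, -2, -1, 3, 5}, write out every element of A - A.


A - A = {a - a' : a, a' ∈ A}.
Compute a - a' for each ordered pair (a, a'):
a = -5: -5--5=0, -5--2=-3, -5--1=-4, -5-3=-8, -5-5=-10
a = -2: -2--5=3, -2--2=0, -2--1=-1, -2-3=-5, -2-5=-7
a = -1: -1--5=4, -1--2=1, -1--1=0, -1-3=-4, -1-5=-6
a = 3: 3--5=8, 3--2=5, 3--1=4, 3-3=0, 3-5=-2
a = 5: 5--5=10, 5--2=7, 5--1=6, 5-3=2, 5-5=0
Collecting distinct values (and noting 0 appears from a-a):
A - A = {-10, -8, -7, -6, -5, -4, -3, -2, -1, 0, 1, 2, 3, 4, 5, 6, 7, 8, 10}
|A - A| = 19

A - A = {-10, -8, -7, -6, -5, -4, -3, -2, -1, 0, 1, 2, 3, 4, 5, 6, 7, 8, 10}
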